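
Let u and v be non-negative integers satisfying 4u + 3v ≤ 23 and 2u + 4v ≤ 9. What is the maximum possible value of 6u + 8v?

24

(u,v)=(4,0) is feasible, giving 24.
(u,v)=(3,0) is feasible, giving 18.
The best lattice point is (4,0), giving 24.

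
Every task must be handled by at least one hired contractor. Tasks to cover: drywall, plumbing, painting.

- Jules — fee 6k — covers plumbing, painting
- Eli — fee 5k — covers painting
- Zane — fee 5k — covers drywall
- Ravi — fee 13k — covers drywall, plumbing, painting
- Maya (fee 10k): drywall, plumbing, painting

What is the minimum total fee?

This is a weighted set-cover instance.
The greedy cost-per-new-task heuristic would pick Jules and Zane for 11, but a cheaper cover exists.
Maya alone covers drywall, plumbing, painting — every task.
Total fee: 10.
No cover costs less than 10.

10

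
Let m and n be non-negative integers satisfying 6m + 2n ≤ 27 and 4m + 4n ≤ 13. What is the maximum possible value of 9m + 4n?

Relaxing integrality, the LP optimum is 29.25 at (m,n) = (3.25, 0), which is not an integer point.
(m,n)=(3,0): 6·3+2·0=18≤27, 4·3+4·0=12≤13, objective 27.
(m,n)=(2,1): 6·2+2·1=14≤27, 4·2+4·1=12≤13, objective 22.
(m,n)=(2,0): 6·2+2·0=12≤27, 4·2+4·0=8≤13, objective 18.
The best lattice point is (3,0), giving 27.

27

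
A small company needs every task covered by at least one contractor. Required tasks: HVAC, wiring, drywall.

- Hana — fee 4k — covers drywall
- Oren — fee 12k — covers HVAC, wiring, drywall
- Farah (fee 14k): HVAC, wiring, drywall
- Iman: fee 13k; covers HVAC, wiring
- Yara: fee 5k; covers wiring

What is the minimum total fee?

This is a weighted set-cover instance.
The greedy cost-per-new-task heuristic would pick Hana, Yara, and Oren for 21, but a cheaper cover exists.
Oren alone covers HVAC, wiring, drywall — every task.
Total fee: 12.
No cover costs less than 12.

12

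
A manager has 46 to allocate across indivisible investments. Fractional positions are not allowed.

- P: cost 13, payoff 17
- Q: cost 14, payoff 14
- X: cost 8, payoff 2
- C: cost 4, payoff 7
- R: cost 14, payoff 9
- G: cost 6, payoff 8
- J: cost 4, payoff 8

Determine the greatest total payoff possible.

Allowing fractional choices, the relaxed optimum would be about 57.2, but investments are indivisible.
P + C + R + G + J: cost 13 + 4 + 14 + 6 + 4 = 41 ≤ 46, payoff 17 + 7 + 9 + 8 + 8 = 49.
P + Q + C + G + J: cost 13 + 14 + 4 + 6 + 4 = 41 ≤ 46, payoff 17 + 14 + 7 + 8 + 8 = 54.
Best is P, Q, C, G, and J with total payoff 54.

54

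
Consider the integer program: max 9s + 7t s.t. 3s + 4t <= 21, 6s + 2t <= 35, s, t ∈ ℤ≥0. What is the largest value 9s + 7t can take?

The continuous relaxation peaks at (5.44, 1.17) with value 57.17; rounding to a feasible lattice point costs some objective.
(s,t)=(5,1): 3·5+4·1=19≤21, 6·5+2·1=32≤35, objective 52.
(s,t)=(4,2): 3·4+4·2=20≤21, 6·4+2·2=28≤35, objective 50.
The best lattice point is (5,1), giving 52.

52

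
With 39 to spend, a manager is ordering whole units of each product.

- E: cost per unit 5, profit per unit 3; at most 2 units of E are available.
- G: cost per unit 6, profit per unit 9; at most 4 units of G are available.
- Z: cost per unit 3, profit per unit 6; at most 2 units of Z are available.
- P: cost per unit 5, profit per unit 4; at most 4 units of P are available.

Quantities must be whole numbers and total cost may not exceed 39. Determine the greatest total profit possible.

Take 4×G, 2×Z, and 1×P: cost 35 ≤ 39, profit 4·9 + 2·6 + 1·4 = 52.
Z has the best ratio (6/3) and is taken to its limit of 2; remaining capacity is filled optimally with the others.

52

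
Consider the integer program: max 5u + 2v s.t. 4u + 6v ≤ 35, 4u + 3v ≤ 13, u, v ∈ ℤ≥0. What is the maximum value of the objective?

The continuous relaxation peaks at (3.25, 0) with value 16.25; rounding to a feasible lattice point costs some objective.
(u,v)=(3,0) is feasible, giving 15.
(u,v)=(2,1) is feasible, giving 12.
(u,v)=(2,0) is feasible, giving 10.
No feasible integer point exceeds 15.

15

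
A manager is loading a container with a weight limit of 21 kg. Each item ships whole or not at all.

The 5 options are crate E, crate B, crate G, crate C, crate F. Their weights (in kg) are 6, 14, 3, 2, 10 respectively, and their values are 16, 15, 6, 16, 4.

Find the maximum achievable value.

42

crate E + crate G + crate C + crate F: weight 6 + 3 + 2 + 10 = 21 ≤ 21, value 16 + 6 + 16 + 4 = 42.
crate E + crate G + crate C: weight 6 + 3 + 2 = 11 ≤ 21, value 16 + 6 + 16 = 38.
crate B + crate G + crate C: weight 14 + 3 + 2 = 19 ≤ 21, value 15 + 6 + 16 = 37.
Best is crate E, crate G, crate C, and crate F with total value 42.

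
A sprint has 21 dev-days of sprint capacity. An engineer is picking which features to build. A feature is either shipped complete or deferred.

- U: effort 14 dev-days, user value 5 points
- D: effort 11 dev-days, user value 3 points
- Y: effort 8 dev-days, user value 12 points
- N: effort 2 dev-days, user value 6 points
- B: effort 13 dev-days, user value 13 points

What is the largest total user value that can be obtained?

This is an integer program with binary decision variables.
Y + B: effort 8 + 13 = 21 ≤ 21, user value 12 + 13 = 25.
N + B: effort 2 + 13 = 15 ≤ 21, user value 6 + 13 = 19.
D + Y + N: effort 11 + 8 + 2 = 21 ≤ 21, user value 3 + 12 + 6 = 21.
Best is Y and B with total user value 25.

25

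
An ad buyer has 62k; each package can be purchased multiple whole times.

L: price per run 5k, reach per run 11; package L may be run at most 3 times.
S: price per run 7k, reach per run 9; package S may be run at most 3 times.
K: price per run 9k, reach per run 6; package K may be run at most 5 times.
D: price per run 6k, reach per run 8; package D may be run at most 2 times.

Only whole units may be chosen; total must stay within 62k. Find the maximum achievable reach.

82

L has the best ratio (11/5); taking only L gives at most 3×11 = 33 (stopped by the supply cap of 3).
Mixing does better — 3×L, 3×S, 1×K, and 2×D: price 57 ≤ 62, reach 3·11 + 3·9 + 1·6 + 2·8 = 82.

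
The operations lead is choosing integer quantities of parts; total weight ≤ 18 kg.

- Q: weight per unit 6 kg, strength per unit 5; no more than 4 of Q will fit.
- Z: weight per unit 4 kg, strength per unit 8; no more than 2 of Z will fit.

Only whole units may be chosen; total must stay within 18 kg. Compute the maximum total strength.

Z has the best ratio (8/4); taking only Z gives at most 2×8 = 16 (stopped by the supply cap of 2).
Mixing does better — 1×Q and 2×Z: weight 14 ≤ 18, strength 1·5 + 2·8 = 21.

21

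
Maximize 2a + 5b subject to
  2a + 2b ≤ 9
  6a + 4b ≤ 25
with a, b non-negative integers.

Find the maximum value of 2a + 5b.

20

Relaxing integrality, the LP optimum is 22.50 at (a,b) = (0, 4.5), which is not an integer point.
(a,b)=(0,4): 2·0+2·4=8≤9, 6·0+4·4=16≤25, objective 20.
(a,b)=(1,3): 2·1+2·3=8≤9, 6·1+4·3=18≤25, objective 17.
(a,b)=(0,3): 2·0+2·3=6≤9, 6·0+4·3=12≤25, objective 15.
Maximum is 20 at (a,b)=(0,4).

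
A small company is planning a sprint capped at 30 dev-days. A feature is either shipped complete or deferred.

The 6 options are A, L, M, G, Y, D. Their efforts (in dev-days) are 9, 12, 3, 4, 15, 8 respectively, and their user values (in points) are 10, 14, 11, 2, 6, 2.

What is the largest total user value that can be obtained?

L + M + Y: effort 12 + 3 + 15 = 30 ≤ 30, user value 14 + 11 + 6 = 31.
A + L + M: effort 9 + 12 + 3 = 24 ≤ 30, user value 10 + 14 + 11 = 35.
A + L + M + G: effort 9 + 12 + 3 + 4 = 28 ≤ 30, user value 10 + 14 + 11 + 2 = 37.
Best is A, L, M, and G with total user value 37.

37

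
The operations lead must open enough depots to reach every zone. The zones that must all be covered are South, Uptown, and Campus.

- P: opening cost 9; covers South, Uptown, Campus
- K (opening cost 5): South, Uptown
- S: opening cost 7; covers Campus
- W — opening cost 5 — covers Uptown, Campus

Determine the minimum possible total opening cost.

9

The greedy cost-per-new-zone heuristic would pick K and W for 10, but a cheaper cover exists.
P alone covers South, Uptown, Campus — every zone.
Total opening cost: 9.
No cover costs less than 9.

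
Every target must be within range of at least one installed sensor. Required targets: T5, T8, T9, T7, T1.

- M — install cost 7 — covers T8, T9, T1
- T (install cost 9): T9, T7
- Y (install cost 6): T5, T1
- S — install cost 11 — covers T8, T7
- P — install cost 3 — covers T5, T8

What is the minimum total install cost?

The greedy cost-per-new-target heuristic would pick P, M, and T for 19, but a cheaper cover exists.
Choose T, Y, and P: together they cover T5, T8, T9, T7, T1 — every target.
Total install cost: 9 + 6 + 3 = 18.
No cover costs less than 18.

18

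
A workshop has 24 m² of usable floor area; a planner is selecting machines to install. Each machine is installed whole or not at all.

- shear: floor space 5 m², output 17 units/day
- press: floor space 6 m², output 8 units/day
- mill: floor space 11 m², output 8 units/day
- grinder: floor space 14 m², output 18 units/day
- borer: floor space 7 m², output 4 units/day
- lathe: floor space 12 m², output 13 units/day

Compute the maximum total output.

38

shear + grinder: floor space 5 + 14 = 19 ≤ 24, output 17 + 18 = 35.
shear + borer + lathe: floor space 5 + 7 + 12 = 24 ≤ 24, output 17 + 4 + 13 = 34.
shear + press + lathe: floor space 5 + 6 + 12 = 23 ≤ 24, output 17 + 8 + 13 = 38.
Best is shear, press, and lathe with total output 38.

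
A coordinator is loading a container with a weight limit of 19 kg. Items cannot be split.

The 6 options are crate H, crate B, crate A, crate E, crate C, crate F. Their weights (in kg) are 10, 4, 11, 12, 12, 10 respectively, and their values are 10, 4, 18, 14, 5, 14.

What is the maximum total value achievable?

Take crate B and crate A: weight 4 + 11 = 15 ≤ 19, value 4 + 18 = 22.
No other feasible combination does better.

22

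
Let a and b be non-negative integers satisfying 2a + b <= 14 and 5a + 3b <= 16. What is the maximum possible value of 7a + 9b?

45

The continuous relaxation peaks at (0, 5.33) with value 48.00; rounding to a feasible lattice point costs some objective.
(a,b)=(0,5): 2·0+1·5=5≤14, 5·0+3·5=15≤16, objective 45.
(a,b)=(0,4): 2·0+1·4=4≤14, 5·0+3·4=12≤16, objective 36.
No feasible integer point exceeds 45.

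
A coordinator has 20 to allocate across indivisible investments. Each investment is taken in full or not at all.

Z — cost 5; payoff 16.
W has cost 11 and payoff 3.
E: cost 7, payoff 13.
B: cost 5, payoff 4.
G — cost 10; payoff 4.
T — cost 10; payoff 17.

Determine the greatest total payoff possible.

37

Take Z, B, and T: cost 5 + 5 + 10 = 20 ≤ 20, payoff 16 + 4 + 17 = 37.
No other feasible combination does better.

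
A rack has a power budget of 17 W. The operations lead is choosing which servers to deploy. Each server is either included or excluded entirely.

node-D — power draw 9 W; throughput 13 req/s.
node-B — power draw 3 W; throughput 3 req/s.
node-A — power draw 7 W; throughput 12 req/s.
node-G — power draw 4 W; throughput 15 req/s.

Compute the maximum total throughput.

Take node-D, node-B, and node-G: power draw 9 + 3 + 4 = 16 ≤ 17, throughput 13 + 3 + 15 = 31.
No other feasible combination does better.

31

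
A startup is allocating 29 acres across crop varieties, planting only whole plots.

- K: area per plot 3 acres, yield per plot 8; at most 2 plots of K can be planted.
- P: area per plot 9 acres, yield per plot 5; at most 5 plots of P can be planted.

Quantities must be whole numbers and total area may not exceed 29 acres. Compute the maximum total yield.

This is a bounded integer knapsack.
2×K and 1×P: area 15 ≤ 29, yield 2·8 + 1·5 = 21.
2×K and 2×P: area 24 ≤ 29, yield 2·8 + 2·5 = 26.
Best is 26.

26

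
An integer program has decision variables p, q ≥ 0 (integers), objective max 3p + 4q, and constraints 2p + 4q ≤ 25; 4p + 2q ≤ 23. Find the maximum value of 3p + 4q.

26

(p,q)=(2,5): 2·2+4·5=24≤25, 4·2+2·5=18≤23, objective 26.
(p,q)=(3,4): 2·3+4·4=22≤25, 4·3+2·4=20≤23, objective 25.
(p,q)=(4,3): 2·4+4·3=20≤25, 4·4+2·3=22≤23, objective 24.
The best lattice point is (2,5), giving 26.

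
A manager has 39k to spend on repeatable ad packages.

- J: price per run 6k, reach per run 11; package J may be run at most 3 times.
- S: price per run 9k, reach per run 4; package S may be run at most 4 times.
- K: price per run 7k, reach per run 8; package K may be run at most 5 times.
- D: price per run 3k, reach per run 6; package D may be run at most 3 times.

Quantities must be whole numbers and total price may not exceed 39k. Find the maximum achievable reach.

This is a bounded integer knapsack.
3×J, 1×K, and 3×D: price 34 ≤ 39, reach 3·11 + 1·8 + 3·6 = 59.
3×J, 2×K, and 2×D: price 38 ≤ 39, reach 3·11 + 2·8 + 2·6 = 61.
Best is 61.

61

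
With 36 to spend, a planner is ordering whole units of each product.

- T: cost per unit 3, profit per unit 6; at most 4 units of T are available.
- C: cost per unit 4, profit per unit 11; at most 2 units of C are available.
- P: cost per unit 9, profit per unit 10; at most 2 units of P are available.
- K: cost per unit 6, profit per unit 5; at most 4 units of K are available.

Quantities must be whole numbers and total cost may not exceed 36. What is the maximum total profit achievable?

61

Take 4×T, 2×C, 1×P, and 1×K: cost 35 ≤ 36, profit 4·6 + 2·11 + 1·10 + 1·5 = 61.
C has the best ratio (11/4) and is taken to its limit of 2; remaining capacity is filled optimally with the others.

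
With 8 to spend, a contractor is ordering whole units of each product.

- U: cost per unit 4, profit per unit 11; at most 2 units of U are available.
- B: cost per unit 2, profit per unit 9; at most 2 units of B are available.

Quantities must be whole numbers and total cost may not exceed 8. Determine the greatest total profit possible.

29

2×U: cost 8 ≤ 8, profit 2·11 = 22.
1×U and 2×B: cost 8 ≤ 8, profit 1·11 + 2·9 = 29.
Best is 29.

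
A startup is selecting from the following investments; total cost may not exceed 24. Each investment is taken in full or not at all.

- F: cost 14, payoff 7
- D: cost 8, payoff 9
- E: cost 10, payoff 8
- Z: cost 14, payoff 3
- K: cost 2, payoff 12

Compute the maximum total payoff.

29

This is a 0-1 knapsack instance.
Allowing fractional choices, the relaxed optimum would be about 31.0, but investments are indivisible.
D + E + K: cost 8 + 10 + 2 = 20 ≤ 24, payoff 9 + 8 + 12 = 29.
D + Z + K: cost 8 + 14 + 2 = 24 ≤ 24, payoff 9 + 3 + 12 = 24.
F + D + K: cost 14 + 8 + 2 = 24 ≤ 24, payoff 7 + 9 + 12 = 28.
Best is D, E, and K with total payoff 29.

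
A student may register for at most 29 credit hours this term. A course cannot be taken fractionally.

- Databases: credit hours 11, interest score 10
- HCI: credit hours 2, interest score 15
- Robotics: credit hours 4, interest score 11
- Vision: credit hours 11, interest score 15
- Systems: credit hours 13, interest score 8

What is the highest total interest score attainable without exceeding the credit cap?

Databases + HCI + Vision: credit hours 11 + 2 + 11 = 24 ≤ 29, interest score 10 + 15 + 15 = 40.
HCI + Robotics + Vision: credit hours 2 + 4 + 11 = 17 ≤ 29, interest score 15 + 11 + 15 = 41.
Databases + HCI + Robotics + Vision: credit hours 11 + 2 + 4 + 11 = 28 ≤ 29, interest score 10 + 15 + 11 + 15 = 51.
Best is Databases, HCI, Robotics, and Vision with total interest score 51.

51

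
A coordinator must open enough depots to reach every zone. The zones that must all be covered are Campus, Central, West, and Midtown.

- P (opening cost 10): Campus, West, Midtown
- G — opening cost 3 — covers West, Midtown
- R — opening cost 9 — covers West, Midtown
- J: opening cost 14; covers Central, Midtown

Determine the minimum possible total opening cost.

The greedy cost-per-new-zone heuristic would pick G, P, and J for 27, but a cheaper cover exists.
Choose P and J: together they cover Campus, Central, West, Midtown — every zone.
Total opening cost: 10 + 14 = 24.
No cover costs less than 24.

24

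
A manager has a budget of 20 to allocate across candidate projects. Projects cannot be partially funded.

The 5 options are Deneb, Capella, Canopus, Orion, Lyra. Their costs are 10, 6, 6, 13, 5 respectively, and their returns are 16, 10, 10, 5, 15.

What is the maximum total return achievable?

Allowing fractional choices, the relaxed optimum would be about 39.8, but projects are indivisible.
Deneb + Lyra: cost 10 + 5 = 15 ≤ 20, return 16 + 15 = 31.
Capella + Canopus + Lyra: cost 6 + 6 + 5 = 17 ≤ 20, return 10 + 10 + 15 = 35.
Best is Capella, Canopus, and Lyra with total return 35.

35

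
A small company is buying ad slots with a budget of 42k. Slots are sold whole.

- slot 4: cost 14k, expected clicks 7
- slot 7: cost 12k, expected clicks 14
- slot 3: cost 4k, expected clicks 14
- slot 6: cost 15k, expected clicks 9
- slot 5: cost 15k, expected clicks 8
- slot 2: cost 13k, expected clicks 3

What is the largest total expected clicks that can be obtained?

37

Take slot 7, slot 3, and slot 6: cost 12 + 4 + 15 = 31 ≤ 42, expected clicks 14 + 14 + 9 = 37.
No other feasible combination does better.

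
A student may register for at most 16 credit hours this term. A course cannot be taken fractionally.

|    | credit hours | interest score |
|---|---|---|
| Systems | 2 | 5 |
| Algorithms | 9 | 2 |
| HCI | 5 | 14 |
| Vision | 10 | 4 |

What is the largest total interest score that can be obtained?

Allowing fractional choices, the relaxed optimum would be about 22.6, but courses are indivisible.
Systems + HCI: credit hours 2 + 5 = 7 ≤ 16, interest score 5 + 14 = 19.
Systems + Algorithms + HCI: credit hours 2 + 9 + 5 = 16 ≤ 16, interest score 5 + 2 + 14 = 21.
HCI + Vision: credit hours 5 + 10 = 15 ≤ 16, interest score 14 + 4 = 18.
Best is Systems, Algorithms, and HCI with total interest score 21.

21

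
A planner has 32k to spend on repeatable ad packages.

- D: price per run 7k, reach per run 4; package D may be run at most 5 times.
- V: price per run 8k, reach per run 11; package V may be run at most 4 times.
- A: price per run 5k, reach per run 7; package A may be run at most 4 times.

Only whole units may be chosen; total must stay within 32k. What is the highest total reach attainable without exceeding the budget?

44

This is a bounded integer knapsack.
2×V and 3×A: price 31 ≤ 32, reach 2·11 + 3·7 = 43.
4×V: price 32 ≤ 32, reach 4·11 = 44.
Best is 44.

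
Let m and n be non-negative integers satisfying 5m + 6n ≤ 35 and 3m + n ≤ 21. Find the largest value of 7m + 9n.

(m,n)=(1,5) is feasible, giving 52.
(m,n)=(2,4) is feasible, giving 50.
(m,n)=(0,5) is feasible, giving 45.
No feasible integer point exceeds 52.

52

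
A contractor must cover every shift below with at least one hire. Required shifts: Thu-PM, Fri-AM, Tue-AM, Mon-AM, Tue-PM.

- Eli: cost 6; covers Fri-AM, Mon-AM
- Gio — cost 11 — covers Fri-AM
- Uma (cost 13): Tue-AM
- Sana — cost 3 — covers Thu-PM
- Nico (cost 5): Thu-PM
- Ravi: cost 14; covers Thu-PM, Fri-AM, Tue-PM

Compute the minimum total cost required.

33

Choose Eli, Uma, and Ravi: together they cover Thu-PM, Fri-AM, Tue-AM, Mon-AM, Tue-PM — every shift.
Total cost: 6 + 13 + 14 = 33.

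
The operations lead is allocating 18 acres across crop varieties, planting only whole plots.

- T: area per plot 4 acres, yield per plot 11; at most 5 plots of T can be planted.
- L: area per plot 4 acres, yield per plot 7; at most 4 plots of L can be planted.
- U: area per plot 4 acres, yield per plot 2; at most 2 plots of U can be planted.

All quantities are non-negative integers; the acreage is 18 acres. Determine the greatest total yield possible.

3×T and 1×L: area 16 ≤ 18, yield 3·11 + 1·7 = 40.
4×T: area 16 ≤ 18, yield 4·11 = 44.
Best is 44.

44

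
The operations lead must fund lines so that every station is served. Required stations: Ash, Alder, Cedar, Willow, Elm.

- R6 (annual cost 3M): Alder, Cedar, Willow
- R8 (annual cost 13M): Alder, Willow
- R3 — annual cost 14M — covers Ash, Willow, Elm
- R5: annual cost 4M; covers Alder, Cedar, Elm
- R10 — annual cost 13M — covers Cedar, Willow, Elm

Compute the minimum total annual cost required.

17

Choose R6 and R3: together they cover Ash, Alder, Cedar, Willow, Elm — every station.
Total annual cost: 3 + 14 = 17.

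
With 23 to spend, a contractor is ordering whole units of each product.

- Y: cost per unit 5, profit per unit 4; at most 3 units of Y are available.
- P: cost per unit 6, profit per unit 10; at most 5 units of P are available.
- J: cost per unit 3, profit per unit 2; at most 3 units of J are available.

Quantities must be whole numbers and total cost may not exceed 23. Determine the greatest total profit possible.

This is a bounded integer knapsack.
P has the best ratio (10/6); taking only P gives at most 3×10 = 30 (stopped by the cost limit).
Mixing does better — 1×Y and 3×P: cost 23 ≤ 23, profit 1·4 + 3·10 = 34.

34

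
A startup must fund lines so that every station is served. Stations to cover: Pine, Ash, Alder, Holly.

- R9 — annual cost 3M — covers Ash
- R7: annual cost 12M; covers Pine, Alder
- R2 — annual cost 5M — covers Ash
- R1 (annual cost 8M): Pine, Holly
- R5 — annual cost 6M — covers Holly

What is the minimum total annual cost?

Choose R9, R7, and R5: together they cover Pine, Ash, Alder, Holly — every station.
Total annual cost: 3 + 12 + 6 = 21.

21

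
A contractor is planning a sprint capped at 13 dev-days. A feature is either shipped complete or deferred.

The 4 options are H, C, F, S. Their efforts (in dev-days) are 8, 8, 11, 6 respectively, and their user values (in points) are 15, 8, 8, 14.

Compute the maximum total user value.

Allowing fractional choices, the relaxed optimum would be about 27.1, but features are indivisible.
S: effort 6 ≤ 13, user value 14.
H: effort 8 ≤ 13, user value 15.
C: effort 8 ≤ 13, user value 8.
Best is H with total user value 15.

15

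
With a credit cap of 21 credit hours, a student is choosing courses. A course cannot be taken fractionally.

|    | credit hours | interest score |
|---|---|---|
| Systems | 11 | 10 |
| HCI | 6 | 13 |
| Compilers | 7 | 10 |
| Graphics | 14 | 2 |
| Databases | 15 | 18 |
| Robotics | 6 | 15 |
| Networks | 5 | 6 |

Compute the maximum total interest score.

38

This is a 0-1 knapsack instance.
Allowing fractional choices, the relaxed optimum would be about 40.4, but courses are indivisible.
Databases + Robotics: credit hours 15 + 6 = 21 ≤ 21, interest score 18 + 15 = 33.
HCI + Robotics + Networks: credit hours 6 + 6 + 5 = 17 ≤ 21, interest score 13 + 15 + 6 = 34.
HCI + Compilers + Robotics: credit hours 6 + 7 + 6 = 19 ≤ 21, interest score 13 + 10 + 15 = 38.
Best is HCI, Compilers, and Robotics with total interest score 38.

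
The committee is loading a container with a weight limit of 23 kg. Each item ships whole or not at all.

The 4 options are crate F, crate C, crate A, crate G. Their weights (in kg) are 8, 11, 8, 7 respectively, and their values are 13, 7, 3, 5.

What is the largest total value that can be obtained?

crate F + crate G: weight 8 + 7 = 15 ≤ 23, value 13 + 5 = 18.
crate F + crate A + crate G: weight 8 + 8 + 7 = 23 ≤ 23, value 13 + 3 + 5 = 21.
crate F + crate C: weight 8 + 11 = 19 ≤ 23, value 13 + 7 = 20.
Best is crate F, crate A, and crate G with total value 21.

21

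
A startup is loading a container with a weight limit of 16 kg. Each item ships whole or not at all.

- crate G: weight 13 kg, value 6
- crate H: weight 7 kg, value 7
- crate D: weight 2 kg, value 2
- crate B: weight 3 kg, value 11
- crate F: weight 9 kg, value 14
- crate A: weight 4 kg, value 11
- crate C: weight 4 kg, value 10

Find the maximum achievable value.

36

Allowing fractional choices, the relaxed optimum would be about 39.8, but items are indivisible.
crate B + crate F + crate C: weight 3 + 9 + 4 = 16 ≤ 16, value 11 + 14 + 10 = 35.
crate B + crate F + crate A: weight 3 + 9 + 4 = 16 ≤ 16, value 11 + 14 + 11 = 36.
Best is crate B, crate F, and crate A with total value 36.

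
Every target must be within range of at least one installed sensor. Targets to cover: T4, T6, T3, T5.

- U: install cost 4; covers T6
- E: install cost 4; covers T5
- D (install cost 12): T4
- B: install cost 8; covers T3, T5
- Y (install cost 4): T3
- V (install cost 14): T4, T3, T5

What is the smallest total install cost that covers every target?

18

The greedy cost-per-new-target heuristic would pick U, E, Y, and D for 24, but a cheaper cover exists.
Choose U and V: together they cover T4, T6, T3, T5 — every target.
Total install cost: 4 + 14 = 18.
No cover costs less than 18.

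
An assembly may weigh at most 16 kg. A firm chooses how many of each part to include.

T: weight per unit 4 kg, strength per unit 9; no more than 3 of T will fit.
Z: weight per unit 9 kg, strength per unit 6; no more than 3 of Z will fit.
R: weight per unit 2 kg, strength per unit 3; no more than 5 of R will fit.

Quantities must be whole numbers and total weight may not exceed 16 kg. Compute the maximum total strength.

3×T and 2×R: weight 16 ≤ 16, strength 3·9 + 2·3 = 33.
2×T and 4×R: weight 16 ≤ 16, strength 2·9 + 4·3 = 30.
Best is 33.

33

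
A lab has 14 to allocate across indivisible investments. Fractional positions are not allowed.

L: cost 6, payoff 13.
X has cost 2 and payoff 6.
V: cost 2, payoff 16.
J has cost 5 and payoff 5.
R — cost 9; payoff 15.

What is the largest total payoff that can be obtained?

This is an integer program with binary decision variables.
X + V + R: cost 2 + 2 + 9 = 13 ≤ 14, payoff 6 + 16 + 15 = 37.
L + X + V: cost 6 + 2 + 2 = 10 ≤ 14, payoff 13 + 6 + 16 = 35.
L + V + J: cost 6 + 2 + 5 = 13 ≤ 14, payoff 13 + 16 + 5 = 34.
Best is X, V, and R with total payoff 37.

37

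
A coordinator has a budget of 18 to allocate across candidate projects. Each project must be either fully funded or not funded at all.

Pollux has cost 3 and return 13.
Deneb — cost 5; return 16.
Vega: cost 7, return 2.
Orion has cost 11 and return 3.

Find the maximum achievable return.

31

Take Pollux, Deneb, and Vega: cost 3 + 5 + 7 = 15 ≤ 18, return 13 + 16 + 2 = 31.
No other feasible combination does better.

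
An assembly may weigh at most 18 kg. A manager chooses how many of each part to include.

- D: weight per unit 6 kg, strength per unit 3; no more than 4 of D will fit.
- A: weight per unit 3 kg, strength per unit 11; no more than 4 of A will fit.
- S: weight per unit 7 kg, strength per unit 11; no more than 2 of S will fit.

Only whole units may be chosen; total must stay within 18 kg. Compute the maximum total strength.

47

1×D and 4×A: weight 18 ≤ 18, strength 1·3 + 4·11 = 47.
3×A and 1×S: weight 16 ≤ 18, strength 3·11 + 1·11 = 44.
Best is 47.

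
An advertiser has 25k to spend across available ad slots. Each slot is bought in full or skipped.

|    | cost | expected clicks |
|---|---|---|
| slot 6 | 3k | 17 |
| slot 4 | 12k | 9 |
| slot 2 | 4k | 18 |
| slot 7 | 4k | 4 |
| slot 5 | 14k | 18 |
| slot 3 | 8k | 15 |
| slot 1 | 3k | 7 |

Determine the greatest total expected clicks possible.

61

Allowing fractional choices, the relaxed optimum would be about 66.0, but ad slots are indivisible.
slot 6 + slot 2 + slot 3 + slot 1: cost 3 + 4 + 8 + 3 = 18 ≤ 25, expected clicks 17 + 18 + 15 + 7 = 57.
slot 6 + slot 2 + slot 5 + slot 1: cost 3 + 4 + 14 + 3 = 24 ≤ 25, expected clicks 17 + 18 + 18 + 7 = 60.
slot 6 + slot 2 + slot 7 + slot 3 + slot 1: cost 3 + 4 + 4 + 8 + 3 = 22 ≤ 25, expected clicks 17 + 18 + 4 + 15 + 7 = 61.
Best is slot 6, slot 2, slot 7, slot 3, and slot 1 with total expected clicks 61.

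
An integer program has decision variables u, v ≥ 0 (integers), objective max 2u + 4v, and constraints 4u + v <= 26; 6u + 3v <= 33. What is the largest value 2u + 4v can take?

(u,v)=(0,11) is feasible, giving 44.
(u,v)=(0,10) is feasible, giving 40.
The best lattice point is (0,11), giving 44.

44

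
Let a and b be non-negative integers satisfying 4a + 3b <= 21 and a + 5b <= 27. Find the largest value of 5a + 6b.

35

(a,b)=(1,5): 4·1+3·5=19≤21, 1·1+5·5=26≤27, objective 35.
(a,b)=(2,4): 4·2+3·4=20≤21, 1·2+5·4=22≤27, objective 34.
(a,b)=(0,5): 4·0+3·5=15≤21, 1·0+5·5=25≤27, objective 30.
No feasible integer point exceeds 35.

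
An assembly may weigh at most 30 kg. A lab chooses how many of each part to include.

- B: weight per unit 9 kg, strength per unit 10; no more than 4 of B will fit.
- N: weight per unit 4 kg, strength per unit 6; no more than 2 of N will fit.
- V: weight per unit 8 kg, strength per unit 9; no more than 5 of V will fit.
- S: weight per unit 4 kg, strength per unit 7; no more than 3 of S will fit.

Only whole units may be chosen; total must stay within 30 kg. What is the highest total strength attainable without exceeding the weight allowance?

Take 1×B, 2×N, and 3×S: weight 29 ≤ 30, strength 1·10 + 2·6 + 3·7 = 43.
S has the best ratio (7/4) and is taken to its limit of 3; remaining capacity is filled optimally with the others.

43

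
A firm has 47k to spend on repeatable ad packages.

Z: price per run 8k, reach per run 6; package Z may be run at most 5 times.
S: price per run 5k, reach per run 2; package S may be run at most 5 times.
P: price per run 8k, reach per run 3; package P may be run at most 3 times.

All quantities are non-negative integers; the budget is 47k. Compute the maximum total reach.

This is a bounded integer knapsack.
Z has the best ratio (6/8); taking only Z gives at most 5×6 = 30 (stopped by the price limit).
Mixing does better — 5×Z and 1×S: price 45 ≤ 47, reach 5·6 + 1·2 = 32.

32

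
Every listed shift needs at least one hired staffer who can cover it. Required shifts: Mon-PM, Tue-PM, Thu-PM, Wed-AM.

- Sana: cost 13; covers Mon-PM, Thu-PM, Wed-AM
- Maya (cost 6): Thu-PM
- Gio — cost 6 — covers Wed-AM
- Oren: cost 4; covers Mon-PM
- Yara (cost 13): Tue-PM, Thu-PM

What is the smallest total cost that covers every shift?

This is an integer covering problem.
Choose Gio, Oren, and Yara: together they cover Mon-PM, Tue-PM, Thu-PM, Wed-AM — every shift.
Total cost: 6 + 4 + 13 = 23.

23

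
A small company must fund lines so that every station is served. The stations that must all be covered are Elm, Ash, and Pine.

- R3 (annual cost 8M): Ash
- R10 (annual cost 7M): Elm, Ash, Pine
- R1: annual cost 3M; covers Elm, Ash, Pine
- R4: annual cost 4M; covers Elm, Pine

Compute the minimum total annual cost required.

3

R1 alone covers Elm, Ash, Pine — every station.
Total annual cost: 3.
No cover costs less than 3.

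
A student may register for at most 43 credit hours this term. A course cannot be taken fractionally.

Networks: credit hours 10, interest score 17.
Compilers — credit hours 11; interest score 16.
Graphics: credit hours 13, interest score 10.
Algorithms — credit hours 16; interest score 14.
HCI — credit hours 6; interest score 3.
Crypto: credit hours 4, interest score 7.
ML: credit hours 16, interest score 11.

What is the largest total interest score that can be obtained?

This is a 0-1 knapsack instance.
Networks + Compilers + Crypto + ML: credit hours 10 + 11 + 4 + 16 = 41 ≤ 43, interest score 17 + 16 + 7 + 11 = 51.
Networks + Compilers + Algorithms + Crypto: credit hours 10 + 11 + 16 + 4 = 41 ≤ 43, interest score 17 + 16 + 14 + 7 = 54.
Best is Networks, Compilers, Algorithms, and Crypto with total interest score 54.

54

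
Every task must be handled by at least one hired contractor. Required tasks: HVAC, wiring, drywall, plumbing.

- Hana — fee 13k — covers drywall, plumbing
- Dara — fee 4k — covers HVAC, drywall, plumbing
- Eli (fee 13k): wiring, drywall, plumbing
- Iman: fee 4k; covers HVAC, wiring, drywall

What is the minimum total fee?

This is an integer covering problem.
Choose Dara and Iman: together they cover HVAC, wiring, drywall, plumbing — every task.
Total fee: 4 + 4 = 8.
No cover costs less than 8.

8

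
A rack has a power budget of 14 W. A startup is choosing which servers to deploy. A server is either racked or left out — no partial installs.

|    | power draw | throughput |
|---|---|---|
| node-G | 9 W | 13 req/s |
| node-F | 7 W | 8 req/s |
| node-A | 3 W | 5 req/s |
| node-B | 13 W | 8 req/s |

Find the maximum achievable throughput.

18

Treat it as a binary knapsack problem.
node-G + node-A: power draw 9 + 3 = 12 ≤ 14, throughput 13 + 5 = 18.
node-G: power draw 9 ≤ 14, throughput 13.
Best is node-G and node-A with total throughput 18.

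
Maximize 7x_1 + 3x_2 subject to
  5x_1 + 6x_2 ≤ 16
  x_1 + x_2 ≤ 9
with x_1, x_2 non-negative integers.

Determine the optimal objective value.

21

The continuous relaxation peaks at (3.2, 0) with value 22.40; rounding to a feasible lattice point costs some objective.
(x_1,x_2)=(3,0): 5·3+6·0=15≤16, 1·3+1·0=3≤9, objective 21.
(x_1,x_2)=(2,1): 5·2+6·1=16≤16, 1·2+1·1=3≤9, objective 17.
The best lattice point is (3,0), giving 21.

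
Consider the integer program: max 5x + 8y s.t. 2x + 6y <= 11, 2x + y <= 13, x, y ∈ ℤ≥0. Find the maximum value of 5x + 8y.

25

Relaxing integrality, the LP optimum is 27.50 at (x,y) = (5.5, 0), which is not an integer point.
(x,y)=(5,0) is feasible, giving 25.
(x,y)=(4,0) is feasible, giving 20.
Maximum is 25 at (x,y)=(5,0).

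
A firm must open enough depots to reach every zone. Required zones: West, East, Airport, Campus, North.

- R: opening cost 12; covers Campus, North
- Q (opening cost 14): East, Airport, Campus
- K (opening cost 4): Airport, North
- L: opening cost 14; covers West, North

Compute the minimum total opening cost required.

Choose Q and L: together they cover West, East, Airport, Campus, North — every zone.
Total opening cost: 14 + 14 = 28.

28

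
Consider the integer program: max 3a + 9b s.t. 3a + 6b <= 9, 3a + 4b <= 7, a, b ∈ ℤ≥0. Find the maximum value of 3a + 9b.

(a,b)=(1,1): 3·1+6·1=9≤9, 3·1+4·1=7≤7, objective 12.
(a,b)=(0,1): 3·0+6·1=6≤9, 3·0+4·1=4≤7, objective 9.
(a,b)=(2,0): 3·2+6·0=6≤9, 3·2+4·0=6≤7, objective 6.
(a,b)=(1,0): 3·1+6·0=3≤9, 3·1+4·0=3≤7, objective 3.
Maximum is 12 at (a,b)=(1,1).

12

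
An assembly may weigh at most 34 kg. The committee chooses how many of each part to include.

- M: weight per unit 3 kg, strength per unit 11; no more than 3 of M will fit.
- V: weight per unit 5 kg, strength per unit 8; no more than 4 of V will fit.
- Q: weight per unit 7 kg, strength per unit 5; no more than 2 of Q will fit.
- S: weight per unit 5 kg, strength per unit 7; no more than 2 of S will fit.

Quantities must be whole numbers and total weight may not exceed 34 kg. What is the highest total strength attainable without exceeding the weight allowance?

72

This is a bounded integer knapsack.
M has the best ratio (11/3); taking only M gives at most 3×11 = 33 (stopped by the supply cap of 3).
Mixing does better — 3×M, 4×V, and 1×S: weight 34 ≤ 34, strength 3·11 + 4·8 + 1·7 = 72.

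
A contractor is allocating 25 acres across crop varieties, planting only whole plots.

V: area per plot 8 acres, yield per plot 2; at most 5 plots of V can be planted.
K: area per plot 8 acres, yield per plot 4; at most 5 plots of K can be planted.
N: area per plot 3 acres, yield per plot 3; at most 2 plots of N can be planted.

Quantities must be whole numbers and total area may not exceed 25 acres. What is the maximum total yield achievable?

14

This is a bounded integer knapsack.
3×K: area 24 ≤ 25, yield 3·4 = 12.
2×K and 2×N: area 22 ≤ 25, yield 2·4 + 2·3 = 14.
Best is 14.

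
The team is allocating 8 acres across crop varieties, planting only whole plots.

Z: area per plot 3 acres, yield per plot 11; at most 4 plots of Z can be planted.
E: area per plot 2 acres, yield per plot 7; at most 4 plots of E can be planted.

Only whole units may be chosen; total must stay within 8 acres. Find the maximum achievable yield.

29

4×E: area 8 ≤ 8, yield 4·7 = 28.
2×Z and 1×E: area 8 ≤ 8, yield 2·11 + 1·7 = 29.
Best is 29.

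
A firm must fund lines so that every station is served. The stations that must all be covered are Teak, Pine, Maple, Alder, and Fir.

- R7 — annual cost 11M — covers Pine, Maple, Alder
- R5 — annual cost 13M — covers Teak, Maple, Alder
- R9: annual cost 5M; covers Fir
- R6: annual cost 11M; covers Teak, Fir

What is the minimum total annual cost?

22

The greedy cost-per-new-station heuristic would pick R7, R9, and R6 for 27, but a cheaper cover exists.
Choose R7 and R6: together they cover Teak, Pine, Maple, Alder, Fir — every station.
Total annual cost: 11 + 11 = 22.
No cover costs less than 22.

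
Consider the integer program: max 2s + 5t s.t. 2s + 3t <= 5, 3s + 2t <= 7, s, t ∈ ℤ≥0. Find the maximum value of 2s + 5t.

Relaxing integrality, the LP optimum is 8.33 at (s,t) = (0, 1.67), which is not an integer point.
(s,t)=(1,1) is feasible, giving 7.
(s,t)=(0,1) is feasible, giving 5.
(s,t)=(2,0) is feasible, giving 4.
No feasible integer point exceeds 7.

7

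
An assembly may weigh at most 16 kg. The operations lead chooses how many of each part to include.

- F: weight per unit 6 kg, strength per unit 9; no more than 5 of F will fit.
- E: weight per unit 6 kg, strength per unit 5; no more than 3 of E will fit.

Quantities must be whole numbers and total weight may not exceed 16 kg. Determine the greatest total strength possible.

18

2×F: weight 12 ≤ 16, strength 2·9 = 18.
1×F and 1×E: weight 12 ≤ 16, strength 1·9 + 1·5 = 14.
Best is 18.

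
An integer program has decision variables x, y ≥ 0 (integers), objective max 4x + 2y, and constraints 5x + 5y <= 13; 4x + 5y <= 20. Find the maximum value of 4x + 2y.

(x,y)=(2,0) is feasible, giving 8.
(x,y)=(1,1) is feasible, giving 6.
Maximum is 8 at (x,y)=(2,0).

8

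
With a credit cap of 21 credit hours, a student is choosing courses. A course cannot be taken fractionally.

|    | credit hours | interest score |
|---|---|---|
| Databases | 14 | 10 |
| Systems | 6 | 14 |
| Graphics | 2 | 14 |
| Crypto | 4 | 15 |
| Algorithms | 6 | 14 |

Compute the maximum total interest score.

This is a 0-1 knapsack instance.
Allowing fractional choices, the relaxed optimum would be about 59.1, but courses are indivisible.
Graphics + Crypto + Algorithms: credit hours 2 + 4 + 6 = 12 ≤ 21, interest score 14 + 15 + 14 = 43.
Systems + Graphics + Crypto + Algorithms: credit hours 6 + 2 + 4 + 6 = 18 ≤ 21, interest score 14 + 14 + 15 + 14 = 57.
Systems + Graphics + Crypto: credit hours 6 + 2 + 4 = 12 ≤ 21, interest score 14 + 14 + 15 = 43.
Best is Systems, Graphics, Crypto, and Algorithms with total interest score 57.

57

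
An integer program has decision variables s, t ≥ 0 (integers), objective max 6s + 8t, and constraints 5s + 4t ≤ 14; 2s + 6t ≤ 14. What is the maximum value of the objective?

22

(s,t)=(1,2): 5·1+4·2=13≤14, 2·1+6·2=14≤14, objective 22.
(s,t)=(2,1): 5·2+4·1=14≤14, 2·2+6·1=10≤14, objective 20.
(s,t)=(0,2): 5·0+4·2=8≤14, 2·0+6·2=12≤14, objective 16.
Maximum is 22 at (s,t)=(1,2).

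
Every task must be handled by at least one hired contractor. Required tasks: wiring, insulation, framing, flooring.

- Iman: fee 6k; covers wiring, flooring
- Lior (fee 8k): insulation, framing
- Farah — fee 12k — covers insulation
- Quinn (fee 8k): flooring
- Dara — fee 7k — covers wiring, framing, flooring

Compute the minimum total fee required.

The greedy cost-per-new-task heuristic would pick Dara and Lior for 15, but a cheaper cover exists.
Choose Iman and Lior: together they cover wiring, insulation, framing, flooring — every task.
Total fee: 6 + 8 = 14.
No cover costs less than 14.

14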